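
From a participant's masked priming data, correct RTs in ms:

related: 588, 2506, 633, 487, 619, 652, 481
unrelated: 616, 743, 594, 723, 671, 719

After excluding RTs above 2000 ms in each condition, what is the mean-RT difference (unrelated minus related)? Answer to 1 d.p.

101.0 ms

related: exclude 2506
M(related) = 3460/6 = 576.667
M(unrelated) = 4066/6 = 677.667
Difference = 677.667 − 576.667 = 101.000 ms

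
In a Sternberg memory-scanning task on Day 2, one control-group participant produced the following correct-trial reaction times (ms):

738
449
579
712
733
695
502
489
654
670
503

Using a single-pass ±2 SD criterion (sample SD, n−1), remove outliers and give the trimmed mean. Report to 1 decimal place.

611.3 ms

n = 11, ΣRT = 6724, M = 611.273
Σ(x−M)² = 119296.18; s = √(119296.18/10) = 109.223
Cutoffs: 611.273 ± 2·109.223 → [392.8, 829.7]
No RTs fall outside the cutoffs; all 11 retained. Mean = 6724/11 = 611.273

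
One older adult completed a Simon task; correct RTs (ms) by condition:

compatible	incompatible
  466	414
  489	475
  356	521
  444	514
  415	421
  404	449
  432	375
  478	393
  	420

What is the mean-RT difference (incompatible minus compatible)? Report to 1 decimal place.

6.9 ms

M(compatible) = 3484/8 = 435.500
M(incompatible) = 3982/9 = 442.444
Difference = 442.444 − 435.500 = 6.944 ms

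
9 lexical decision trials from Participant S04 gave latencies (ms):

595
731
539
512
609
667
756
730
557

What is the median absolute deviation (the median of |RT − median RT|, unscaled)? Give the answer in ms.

Sorted: 512, 539, 557, 595, 609, 667, 730, 731, 756 → median = 609
|x − 609|: 14, 122, 70, 97, 0, 58, 147, 121, 52
Sorted deviations: 0, 14, 52, 58, 70, 97, 121, 122, 147 → MAD = 70

70 ms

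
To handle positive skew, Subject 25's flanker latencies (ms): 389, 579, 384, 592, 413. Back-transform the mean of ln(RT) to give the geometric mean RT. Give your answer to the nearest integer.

ln(RT): 5.9636, 6.3613, 5.9506, 6.3835, 6.0234
Mean ln(RT) = 30.6825/5 = 6.13650
Geometric mean = exp(6.13650) = 462.43 ms

462 ms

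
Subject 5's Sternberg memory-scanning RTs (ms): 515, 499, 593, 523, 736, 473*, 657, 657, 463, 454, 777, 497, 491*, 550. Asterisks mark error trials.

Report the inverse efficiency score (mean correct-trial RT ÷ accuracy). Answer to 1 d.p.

672.9 ms

Correct trials (n=12): 515, 499, 593, 523, 736, 657, 657, 463, 454, 777, 497, 550
Mean correct RT = 6921/12 = 576.7500 ms
Proportion correct = 12/14
IES = 576.7500 / (12/14) = 672.875 ms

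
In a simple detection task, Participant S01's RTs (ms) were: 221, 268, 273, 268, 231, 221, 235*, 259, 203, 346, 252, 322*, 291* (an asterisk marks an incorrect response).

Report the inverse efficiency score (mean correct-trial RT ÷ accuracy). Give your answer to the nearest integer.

Correct trials (n=10): 221, 268, 273, 268, 231, 221, 259, 203, 346, 252
Mean correct RT = 2542/10 = 254.2000 ms
Proportion correct = 10/13
IES = 254.2000 / (10/13) = 330.460 ms

330 ms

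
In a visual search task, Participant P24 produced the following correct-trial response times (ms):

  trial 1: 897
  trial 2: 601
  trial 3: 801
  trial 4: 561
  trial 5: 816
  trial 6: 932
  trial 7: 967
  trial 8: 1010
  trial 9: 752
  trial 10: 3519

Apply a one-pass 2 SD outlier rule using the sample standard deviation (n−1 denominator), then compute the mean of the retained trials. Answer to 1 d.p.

n = 10, ΣRT = 10856, M = 1085.600
Σ(x−M)² = 6775392.40; s = √(6775392.40/9) = 867.653
Cutoffs: 1085.600 ± 2·867.653 → [-649.7, 2820.9]
Outside: 3519 → excluded.
Retained (n=9): Σ = 7337, mean = 7337/9 = 815.222

815.2 ms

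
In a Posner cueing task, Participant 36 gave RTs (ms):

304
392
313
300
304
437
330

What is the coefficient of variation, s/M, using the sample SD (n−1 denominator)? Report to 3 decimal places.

0.157

n = 7, Σ = 2380, M = 340.0000
Σ(x−M)² = 17134.000; s = √(17134.000/6) = 53.4384
CV = 53.4384 / 340.0000 = 0.15717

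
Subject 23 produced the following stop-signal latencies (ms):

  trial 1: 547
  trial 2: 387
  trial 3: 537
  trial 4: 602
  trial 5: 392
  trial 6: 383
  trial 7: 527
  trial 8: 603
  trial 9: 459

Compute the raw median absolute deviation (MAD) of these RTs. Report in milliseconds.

75 ms

Sorted: 383, 387, 392, 459, 527, 537, 547, 602, 603 → median = 527
|x − 527|: 20, 140, 10, 75, 135, 144, 0, 76, 68
Sorted deviations: 0, 10, 20, 68, 75, 76, 135, 140, 144 → MAD = 75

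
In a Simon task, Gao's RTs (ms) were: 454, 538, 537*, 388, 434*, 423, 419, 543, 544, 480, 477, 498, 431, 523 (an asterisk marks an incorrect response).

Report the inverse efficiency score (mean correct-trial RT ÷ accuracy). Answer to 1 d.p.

Correct trials (n=12): 454, 538, 388, 423, 419, 543, 544, 480, 477, 498, 431, 523
Mean correct RT = 5718/12 = 476.5000 ms
Proportion correct = 12/14
IES = 476.5000 / (12/14) = 555.917 ms

555.9 ms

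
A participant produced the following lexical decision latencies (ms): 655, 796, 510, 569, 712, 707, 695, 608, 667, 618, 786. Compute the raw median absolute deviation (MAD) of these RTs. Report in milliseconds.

Sorted: 510, 569, 608, 618, 655, 667, 695, 707, 712, 786, 796 → median = 667
|x − 667|: 12, 129, 157, 98, 45, 40, 28, 59, 0, 49, 119
Sorted deviations: 0, 12, 28, 40, 45, 49, 59, 98, 119, 129, 157 → MAD = 49

49 ms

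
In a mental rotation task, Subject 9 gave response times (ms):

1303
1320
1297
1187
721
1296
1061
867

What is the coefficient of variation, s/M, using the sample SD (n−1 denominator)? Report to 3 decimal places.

n = 8, Σ = 9052, M = 1131.5000
Σ(x−M)² = 365916.000; s = √(365916.000/7) = 228.6345
CV = 228.6345 / 1131.5000 = 0.20206

0.202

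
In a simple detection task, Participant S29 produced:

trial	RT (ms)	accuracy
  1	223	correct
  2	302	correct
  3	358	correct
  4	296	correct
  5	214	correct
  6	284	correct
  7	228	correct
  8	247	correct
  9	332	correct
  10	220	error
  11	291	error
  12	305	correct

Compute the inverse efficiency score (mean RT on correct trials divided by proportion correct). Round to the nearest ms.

335 ms

Correct trials (n=10): 223, 302, 358, 296, 214, 284, 228, 247, 332, 305
Mean correct RT = 2789/10 = 278.9000 ms
Proportion correct = 10/12
IES = 278.9000 / (10/12) = 334.680 ms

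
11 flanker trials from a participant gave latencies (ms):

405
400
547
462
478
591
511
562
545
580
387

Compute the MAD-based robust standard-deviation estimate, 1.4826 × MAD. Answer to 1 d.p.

Sorted: 387, 400, 405, 462, 478, 511, 545, 547, 562, 580, 591 → median = 511
|x − 511| sorted: 0, 33, 34, 36, 49, 51, 69, 80, 106, 111, 124 → MAD = 51
Robust SD ≈ 1.4826 × 51 = 75.613

75.6 ms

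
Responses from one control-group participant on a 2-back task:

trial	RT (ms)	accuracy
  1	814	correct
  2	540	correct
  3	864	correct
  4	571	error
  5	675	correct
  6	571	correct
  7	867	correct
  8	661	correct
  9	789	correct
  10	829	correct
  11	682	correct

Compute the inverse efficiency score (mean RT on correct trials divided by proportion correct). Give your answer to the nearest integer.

802 ms

Correct trials (n=10): 814, 540, 864, 675, 571, 867, 661, 789, 829, 682
Mean correct RT = 7292/10 = 729.2000 ms
Proportion correct = 10/11
IES = 729.2000 / (10/11) = 802.120 ms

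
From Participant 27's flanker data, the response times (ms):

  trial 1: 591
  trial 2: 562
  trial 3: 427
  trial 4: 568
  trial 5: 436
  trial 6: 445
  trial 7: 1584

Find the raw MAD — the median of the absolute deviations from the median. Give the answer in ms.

Sorted: 427, 436, 445, 562, 568, 591, 1584 → median = 562
|x − 562|: 29, 0, 135, 6, 126, 117, 1022
Sorted deviations: 0, 6, 29, 117, 126, 135, 1022 → MAD = 117

117 ms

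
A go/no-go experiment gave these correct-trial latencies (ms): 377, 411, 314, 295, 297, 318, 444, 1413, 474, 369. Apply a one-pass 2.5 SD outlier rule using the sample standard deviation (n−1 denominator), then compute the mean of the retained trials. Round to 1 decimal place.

n = 10, ΣRT = 4712, M = 471.200
Σ(x−M)² = 1020251.60; s = √(1020251.60/9) = 336.692
Cutoffs: 471.200 ± 2.5·336.692 → [-370.5, 1312.9]
Outside: 1413 → excluded.
Retained (n=9): Σ = 3299, mean = 3299/9 = 366.556

366.6 ms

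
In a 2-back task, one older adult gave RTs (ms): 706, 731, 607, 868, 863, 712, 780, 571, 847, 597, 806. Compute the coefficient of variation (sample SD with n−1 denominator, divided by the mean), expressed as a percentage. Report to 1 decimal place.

n = 11, Σ = 8088, M = 735.2727
Σ(x−M)² = 117392.182; s = √(117392.182/10) = 108.3477
CV = 108.3477 / 735.2727 = 0.14736 = 14.736%

14.7%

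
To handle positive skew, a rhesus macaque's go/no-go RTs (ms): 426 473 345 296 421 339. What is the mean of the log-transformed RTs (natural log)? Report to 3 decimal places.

5.936

ln(RT): 6.0544, 6.1591, 5.8435, 5.6904, 6.0426, 5.8260
Σ ln(RT) = 35.6161
Mean = 35.6161/6 = 5.93601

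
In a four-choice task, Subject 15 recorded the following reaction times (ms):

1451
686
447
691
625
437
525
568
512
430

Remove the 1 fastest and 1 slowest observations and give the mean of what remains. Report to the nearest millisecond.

Sorted: 430, 437, 447, 512, 525, 568, 625, 686, 691, 1451
Drop lowest 1 (430) and highest 1 (1451)
Remaining (n=8): Σ = 4491, mean = 4491/8 = 561.375

561 ms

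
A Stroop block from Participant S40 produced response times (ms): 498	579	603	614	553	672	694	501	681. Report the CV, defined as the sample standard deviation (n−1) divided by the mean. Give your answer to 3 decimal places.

n = 9, Σ = 5395, M = 599.4444
Σ(x−M)² = 43638.222; s = √(43638.222/8) = 73.8565
CV = 73.8565 / 599.4444 = 0.12321

0.123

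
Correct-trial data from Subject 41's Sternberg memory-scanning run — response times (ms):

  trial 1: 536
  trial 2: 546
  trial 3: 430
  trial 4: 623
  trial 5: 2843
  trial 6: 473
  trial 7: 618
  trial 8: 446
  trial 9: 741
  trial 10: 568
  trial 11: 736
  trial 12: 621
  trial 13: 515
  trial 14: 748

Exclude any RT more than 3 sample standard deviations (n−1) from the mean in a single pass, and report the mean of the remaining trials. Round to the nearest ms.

n = 14, ΣRT = 10444, M = 746.000
Σ(x−M)² = 4878206.00; s = √(4878206.00/13) = 612.574
Cutoffs: 746.000 ± 3·612.574 → [-1091.7, 2583.7]
Outside: 2843 → excluded.
Retained (n=13): Σ = 7601, mean = 7601/13 = 584.692

585 ms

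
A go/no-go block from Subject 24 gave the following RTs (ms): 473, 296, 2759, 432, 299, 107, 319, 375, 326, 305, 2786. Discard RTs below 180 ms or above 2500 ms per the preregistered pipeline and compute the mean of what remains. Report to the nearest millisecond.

Excluded: 107, 2759, 2786
Retained (n=8): Σ = 2825
Mean = 2825/8 = 353.1250

353 ms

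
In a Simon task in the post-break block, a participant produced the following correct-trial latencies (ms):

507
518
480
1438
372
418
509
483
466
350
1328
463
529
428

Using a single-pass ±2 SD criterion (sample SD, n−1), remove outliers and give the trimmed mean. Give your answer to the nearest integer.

n = 14, ΣRT = 8289, M = 592.071
Σ(x−M)² = 1502048.93; s = √(1502048.93/13) = 339.915
Cutoffs: 592.071 ± 2·339.915 → [-87.8, 1271.9]
Outside: 1328, 1438 → excluded.
Retained (n=12): Σ = 5523, mean = 5523/12 = 460.250

460 ms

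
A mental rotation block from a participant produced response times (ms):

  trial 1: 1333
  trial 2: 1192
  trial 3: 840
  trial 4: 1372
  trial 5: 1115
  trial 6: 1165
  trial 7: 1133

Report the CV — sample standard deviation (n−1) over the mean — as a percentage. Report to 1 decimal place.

n = 7, Σ = 8150, M = 1164.2857
Σ(x−M)² = 180947.429; s = √(180947.429/6) = 173.6603
CV = 173.6603 / 1164.2857 = 0.14916 = 14.916%

14.9%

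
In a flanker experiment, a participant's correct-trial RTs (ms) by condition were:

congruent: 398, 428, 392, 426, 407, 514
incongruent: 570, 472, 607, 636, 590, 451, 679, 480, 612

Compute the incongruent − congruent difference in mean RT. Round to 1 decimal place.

M(congruent) = 2565/6 = 427.500
M(incongruent) = 5097/9 = 566.333
Difference = 566.333 − 427.500 = 138.833 ms

138.8 ms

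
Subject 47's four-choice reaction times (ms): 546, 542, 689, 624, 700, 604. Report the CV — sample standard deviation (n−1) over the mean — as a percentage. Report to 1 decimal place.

11.0%

n = 6, Σ = 3705, M = 617.5000
Σ(x−M)² = 22955.500; s = √(22955.500/5) = 67.7577
CV = 67.7577 / 617.5000 = 0.10973 = 10.973%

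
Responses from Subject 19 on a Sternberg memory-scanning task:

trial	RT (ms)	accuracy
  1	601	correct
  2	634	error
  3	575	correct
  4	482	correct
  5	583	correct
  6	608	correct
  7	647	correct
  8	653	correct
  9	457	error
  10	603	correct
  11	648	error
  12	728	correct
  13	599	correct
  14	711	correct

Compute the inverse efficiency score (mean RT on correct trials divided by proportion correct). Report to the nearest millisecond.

786 ms

Correct trials (n=11): 601, 575, 482, 583, 608, 647, 653, 603, 728, 599, 711
Mean correct RT = 6790/11 = 617.2727 ms
Proportion correct = 11/14
IES = 617.2727 / (11/14) = 785.620 ms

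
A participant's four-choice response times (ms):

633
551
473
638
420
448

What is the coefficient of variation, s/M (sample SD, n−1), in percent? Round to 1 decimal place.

17.9%

n = 6, Σ = 3163, M = 527.1667
Σ(x−M)² = 44738.833; s = √(44738.833/5) = 94.5926
CV = 94.5926 / 527.1667 = 0.17944 = 17.944%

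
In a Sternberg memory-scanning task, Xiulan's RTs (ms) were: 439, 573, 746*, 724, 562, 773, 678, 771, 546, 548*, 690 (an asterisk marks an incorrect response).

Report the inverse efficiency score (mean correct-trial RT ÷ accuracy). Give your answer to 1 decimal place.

781.7 ms

Correct trials (n=9): 439, 573, 724, 562, 773, 678, 771, 546, 690
Mean correct RT = 5756/9 = 639.5556 ms
Proportion correct = 9/11
IES = 639.5556 / (9/11) = 781.679 ms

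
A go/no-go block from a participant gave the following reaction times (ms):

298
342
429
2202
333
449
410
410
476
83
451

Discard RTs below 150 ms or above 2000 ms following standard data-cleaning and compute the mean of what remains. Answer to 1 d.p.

Excluded: 83, 2202
Retained (n=9): Σ = 3598
Mean = 3598/9 = 399.7778

399.8 ms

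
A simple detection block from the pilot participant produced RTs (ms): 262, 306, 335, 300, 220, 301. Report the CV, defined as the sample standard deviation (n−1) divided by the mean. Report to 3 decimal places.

0.140

n = 6, Σ = 1724, M = 287.3333
Σ(x−M)² = 8143.333; s = √(8143.333/5) = 40.3567
CV = 40.3567 / 287.3333 = 0.14045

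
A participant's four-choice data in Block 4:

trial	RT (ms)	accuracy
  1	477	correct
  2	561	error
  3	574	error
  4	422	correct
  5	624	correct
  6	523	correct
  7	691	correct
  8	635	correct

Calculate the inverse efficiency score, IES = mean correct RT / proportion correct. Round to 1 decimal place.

Correct trials (n=6): 477, 422, 624, 523, 691, 635
Mean correct RT = 3372/6 = 562.0000 ms
Proportion correct = 6/8
IES = 562.0000 / (6/8) = 749.333 ms

749.3 ms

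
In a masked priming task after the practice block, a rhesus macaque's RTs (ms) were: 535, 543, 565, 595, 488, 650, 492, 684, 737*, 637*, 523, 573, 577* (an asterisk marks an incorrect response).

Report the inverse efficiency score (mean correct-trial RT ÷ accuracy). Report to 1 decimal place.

734.2 ms

Correct trials (n=10): 535, 543, 565, 595, 488, 650, 492, 684, 523, 573
Mean correct RT = 5648/10 = 564.8000 ms
Proportion correct = 10/13
IES = 564.8000 / (10/13) = 734.240 ms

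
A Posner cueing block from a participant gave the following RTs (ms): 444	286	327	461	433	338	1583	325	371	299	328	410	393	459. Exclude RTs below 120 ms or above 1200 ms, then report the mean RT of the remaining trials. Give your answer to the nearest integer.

Excluded: 1583
Retained (n=13): Σ = 4874
Mean = 4874/13 = 374.9231

375 ms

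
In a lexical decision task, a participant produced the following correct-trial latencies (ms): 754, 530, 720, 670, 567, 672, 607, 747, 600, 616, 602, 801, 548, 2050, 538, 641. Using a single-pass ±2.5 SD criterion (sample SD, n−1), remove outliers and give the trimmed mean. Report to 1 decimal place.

n = 16, ΣRT = 11663, M = 728.938
Σ(x−M)² = 1961238.94; s = √(1961238.94/15) = 361.593
Cutoffs: 728.938 ± 2.5·361.593 → [-175.0, 1632.9]
Outside: 2050 → excluded.
Retained (n=15): Σ = 9613, mean = 9613/15 = 640.867

640.9 ms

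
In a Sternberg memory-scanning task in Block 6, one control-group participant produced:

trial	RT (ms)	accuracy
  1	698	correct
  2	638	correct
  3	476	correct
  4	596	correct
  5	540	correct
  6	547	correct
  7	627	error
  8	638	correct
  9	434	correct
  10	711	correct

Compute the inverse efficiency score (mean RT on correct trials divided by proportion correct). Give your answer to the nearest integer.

Correct trials (n=9): 698, 638, 476, 596, 540, 547, 638, 434, 711
Mean correct RT = 5278/9 = 586.4444 ms
Proportion correct = 9/10
IES = 586.4444 / (9/10) = 651.605 ms

652 ms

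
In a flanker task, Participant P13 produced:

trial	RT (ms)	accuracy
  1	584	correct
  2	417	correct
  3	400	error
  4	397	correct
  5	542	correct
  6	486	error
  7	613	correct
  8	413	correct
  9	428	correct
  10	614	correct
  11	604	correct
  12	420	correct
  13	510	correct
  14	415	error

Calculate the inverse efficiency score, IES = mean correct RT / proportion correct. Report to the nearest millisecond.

Correct trials (n=11): 584, 417, 397, 542, 613, 413, 428, 614, 604, 420, 510
Mean correct RT = 5542/11 = 503.8182 ms
Proportion correct = 11/14
IES = 503.8182 / (11/14) = 641.223 ms

641 ms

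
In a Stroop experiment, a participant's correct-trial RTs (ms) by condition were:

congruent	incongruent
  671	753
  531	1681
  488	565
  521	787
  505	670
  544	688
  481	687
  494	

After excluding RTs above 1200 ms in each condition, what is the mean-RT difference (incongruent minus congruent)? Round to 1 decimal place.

162.3 ms

incongruent: exclude 1681
M(congruent) = 4235/8 = 529.375
M(incongruent) = 4150/6 = 691.667
Difference = 691.667 − 529.375 = 162.292 ms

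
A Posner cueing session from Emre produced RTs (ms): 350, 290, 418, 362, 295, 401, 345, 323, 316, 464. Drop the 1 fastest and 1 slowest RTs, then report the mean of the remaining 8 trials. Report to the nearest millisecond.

351 ms

Sorted: 290, 295, 316, 323, 345, 350, 362, 401, 418, 464
Drop lowest 1 (290) and highest 1 (464)
Remaining (n=8): Σ = 2810, mean = 2810/8 = 351.250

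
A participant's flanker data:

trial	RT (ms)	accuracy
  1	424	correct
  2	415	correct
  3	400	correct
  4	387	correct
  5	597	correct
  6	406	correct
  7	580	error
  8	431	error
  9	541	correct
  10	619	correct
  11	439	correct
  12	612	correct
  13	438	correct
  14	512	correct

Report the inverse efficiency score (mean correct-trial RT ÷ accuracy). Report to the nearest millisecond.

Correct trials (n=12): 424, 415, 400, 387, 597, 406, 541, 619, 439, 612, 438, 512
Mean correct RT = 5790/12 = 482.5000 ms
Proportion correct = 12/14
IES = 482.5000 / (12/14) = 562.917 ms

563 ms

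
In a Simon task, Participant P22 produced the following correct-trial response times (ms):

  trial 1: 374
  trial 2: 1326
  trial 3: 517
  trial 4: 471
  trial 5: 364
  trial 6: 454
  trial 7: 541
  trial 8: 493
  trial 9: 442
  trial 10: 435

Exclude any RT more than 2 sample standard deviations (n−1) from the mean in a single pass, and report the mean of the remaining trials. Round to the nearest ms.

455 ms

n = 10, ΣRT = 5417, M = 541.700
Σ(x−M)² = 711824.10; s = √(711824.10/9) = 281.232
Cutoffs: 541.700 ± 2·281.232 → [-20.8, 1104.2]
Outside: 1326 → excluded.
Retained (n=9): Σ = 4091, mean = 4091/9 = 454.556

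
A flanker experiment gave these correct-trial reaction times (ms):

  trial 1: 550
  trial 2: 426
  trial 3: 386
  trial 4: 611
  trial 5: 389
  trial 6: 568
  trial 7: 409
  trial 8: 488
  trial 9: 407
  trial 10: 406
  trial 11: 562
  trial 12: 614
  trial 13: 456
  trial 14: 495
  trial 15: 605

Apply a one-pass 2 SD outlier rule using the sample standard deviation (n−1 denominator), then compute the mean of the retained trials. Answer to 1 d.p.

491.5 ms

n = 15, ΣRT = 7372, M = 491.467
Σ(x−M)² = 104881.73; s = √(104881.73/14) = 86.554
Cutoffs: 491.467 ± 2·86.554 → [318.4, 664.6]
No RTs fall outside the cutoffs; all 15 retained. Mean = 7372/15 = 491.467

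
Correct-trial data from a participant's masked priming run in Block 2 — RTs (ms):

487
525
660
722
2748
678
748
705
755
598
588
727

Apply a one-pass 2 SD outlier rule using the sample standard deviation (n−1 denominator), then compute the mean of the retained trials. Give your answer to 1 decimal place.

n = 12, ΣRT = 9941, M = 828.417
Σ(x−M)² = 4104006.92; s = √(4104006.92/11) = 610.812
Cutoffs: 828.417 ± 2·610.812 → [-393.2, 2050.0]
Outside: 2748 → excluded.
Retained (n=11): Σ = 7193, mean = 7193/11 = 653.909

653.9 ms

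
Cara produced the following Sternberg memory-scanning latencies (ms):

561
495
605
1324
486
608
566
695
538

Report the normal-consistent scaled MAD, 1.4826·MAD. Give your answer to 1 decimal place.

62.3 ms

Sorted: 486, 495, 538, 561, 566, 605, 608, 695, 1324 → median = 566
|x − 566| sorted: 0, 5, 28, 39, 42, 71, 80, 129, 758 → MAD = 42
Robust SD ≈ 1.4826 × 42 = 62.269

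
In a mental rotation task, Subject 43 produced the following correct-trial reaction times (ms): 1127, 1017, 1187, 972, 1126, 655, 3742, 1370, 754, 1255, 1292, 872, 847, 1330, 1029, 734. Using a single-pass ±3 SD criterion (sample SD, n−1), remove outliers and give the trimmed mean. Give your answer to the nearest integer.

1038 ms

n = 16, ΣRT = 19309, M = 1206.812
Σ(x−M)² = 7589288.44; s = √(7589288.44/15) = 711.303
Cutoffs: 1206.812 ± 3·711.303 → [-927.1, 3340.7]
Outside: 3742 → excluded.
Retained (n=15): Σ = 15567, mean = 15567/15 = 1037.800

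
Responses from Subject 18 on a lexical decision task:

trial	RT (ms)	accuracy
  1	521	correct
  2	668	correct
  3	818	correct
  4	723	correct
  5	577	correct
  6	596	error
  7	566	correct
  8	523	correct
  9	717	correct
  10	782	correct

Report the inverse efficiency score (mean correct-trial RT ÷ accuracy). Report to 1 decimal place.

Correct trials (n=9): 521, 668, 818, 723, 577, 566, 523, 717, 782
Mean correct RT = 5895/9 = 655.0000 ms
Proportion correct = 9/10
IES = 655.0000 / (9/10) = 727.778 ms

727.8 ms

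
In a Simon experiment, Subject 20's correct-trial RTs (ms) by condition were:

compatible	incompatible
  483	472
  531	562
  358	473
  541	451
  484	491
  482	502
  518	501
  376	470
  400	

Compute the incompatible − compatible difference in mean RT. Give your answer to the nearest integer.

27 ms

M(compatible) = 4173/9 = 463.667
M(incompatible) = 3922/8 = 490.250
Difference = 490.250 − 463.667 = 26.583 ms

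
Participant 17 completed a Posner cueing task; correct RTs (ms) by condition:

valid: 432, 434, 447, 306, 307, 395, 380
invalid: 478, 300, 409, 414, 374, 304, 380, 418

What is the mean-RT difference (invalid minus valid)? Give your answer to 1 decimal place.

M(valid) = 2701/7 = 385.857
M(invalid) = 3077/8 = 384.625
Difference = 384.625 − 385.857 = -1.232 ms

-1.2 ms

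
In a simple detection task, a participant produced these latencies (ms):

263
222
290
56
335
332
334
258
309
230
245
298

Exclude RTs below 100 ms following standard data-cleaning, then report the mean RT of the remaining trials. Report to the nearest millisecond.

283 ms

Excluded: 56
Retained (n=11): Σ = 3116
Mean = 3116/11 = 283.2727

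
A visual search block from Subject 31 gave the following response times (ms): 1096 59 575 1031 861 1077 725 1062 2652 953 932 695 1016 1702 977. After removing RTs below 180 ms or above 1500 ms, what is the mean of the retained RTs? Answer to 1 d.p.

Excluded: 59, 1702, 2652
Retained (n=12): Σ = 11000
Mean = 11000/12 = 916.6667

916.7 ms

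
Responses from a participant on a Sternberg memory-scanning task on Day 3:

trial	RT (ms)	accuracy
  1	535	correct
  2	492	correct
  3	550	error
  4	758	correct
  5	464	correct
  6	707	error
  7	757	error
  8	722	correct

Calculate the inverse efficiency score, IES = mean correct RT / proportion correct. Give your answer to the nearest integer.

Correct trials (n=5): 535, 492, 758, 464, 722
Mean correct RT = 2971/5 = 594.2000 ms
Proportion correct = 5/8
IES = 594.2000 / (5/8) = 950.720 ms

951 ms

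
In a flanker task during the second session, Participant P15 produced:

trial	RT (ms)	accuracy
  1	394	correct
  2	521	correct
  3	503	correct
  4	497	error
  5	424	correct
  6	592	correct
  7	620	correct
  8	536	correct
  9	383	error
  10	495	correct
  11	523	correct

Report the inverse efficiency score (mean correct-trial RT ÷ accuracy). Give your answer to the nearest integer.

Correct trials (n=9): 394, 521, 503, 424, 592, 620, 536, 495, 523
Mean correct RT = 4608/9 = 512.0000 ms
Proportion correct = 9/11
IES = 512.0000 / (9/11) = 625.778 ms

626 ms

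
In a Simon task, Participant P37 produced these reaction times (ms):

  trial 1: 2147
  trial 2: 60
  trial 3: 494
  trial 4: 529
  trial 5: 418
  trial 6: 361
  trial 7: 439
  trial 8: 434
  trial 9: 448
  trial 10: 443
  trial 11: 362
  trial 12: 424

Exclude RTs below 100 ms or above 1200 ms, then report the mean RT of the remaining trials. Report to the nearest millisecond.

435 ms

Excluded: 60, 2147
Retained (n=10): Σ = 4352
Mean = 4352/10 = 435.2000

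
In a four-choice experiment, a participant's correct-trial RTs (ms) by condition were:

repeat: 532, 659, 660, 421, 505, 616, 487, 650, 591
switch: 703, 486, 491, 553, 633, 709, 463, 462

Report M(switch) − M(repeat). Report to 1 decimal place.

M(repeat) = 5121/9 = 569.000
M(switch) = 4500/8 = 562.500
Difference = 562.500 − 569.000 = -6.500 ms

-6.5 ms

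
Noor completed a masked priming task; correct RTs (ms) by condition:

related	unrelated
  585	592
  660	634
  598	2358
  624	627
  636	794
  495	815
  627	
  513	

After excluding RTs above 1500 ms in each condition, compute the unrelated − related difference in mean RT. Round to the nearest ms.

unrelated: exclude 2358
M(related) = 4738/8 = 592.250
M(unrelated) = 3462/5 = 692.400
Difference = 692.400 − 592.250 = 100.150 ms

100 ms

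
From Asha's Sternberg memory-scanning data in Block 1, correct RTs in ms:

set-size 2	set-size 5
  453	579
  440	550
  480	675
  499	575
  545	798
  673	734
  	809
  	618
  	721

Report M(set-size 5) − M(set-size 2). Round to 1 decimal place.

M(set-size 2) = 3090/6 = 515.000
M(set-size 5) = 6059/9 = 673.222
Difference = 673.222 − 515.000 = 158.222 ms

158.2 ms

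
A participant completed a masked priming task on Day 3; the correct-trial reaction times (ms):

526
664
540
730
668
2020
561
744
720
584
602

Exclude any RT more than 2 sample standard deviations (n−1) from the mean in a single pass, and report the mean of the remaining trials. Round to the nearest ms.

634 ms

n = 11, ΣRT = 8359, M = 759.909
Σ(x−M)² = 1806732.91; s = √(1806732.91/10) = 425.057
Cutoffs: 759.909 ± 2·425.057 → [-90.2, 1610.0]
Outside: 2020 → excluded.
Retained (n=10): Σ = 6339, mean = 6339/10 = 633.900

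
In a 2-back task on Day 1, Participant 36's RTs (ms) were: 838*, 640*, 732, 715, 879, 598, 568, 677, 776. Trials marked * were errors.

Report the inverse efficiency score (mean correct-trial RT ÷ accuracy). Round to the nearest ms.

Correct trials (n=7): 732, 715, 879, 598, 568, 677, 776
Mean correct RT = 4945/7 = 706.4286 ms
Proportion correct = 7/9
IES = 706.4286 / (7/9) = 908.265 ms

908 ms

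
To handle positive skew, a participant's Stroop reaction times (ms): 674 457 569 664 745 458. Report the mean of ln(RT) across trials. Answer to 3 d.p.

ln(RT): 6.5132, 6.1247, 6.3439, 6.4983, 6.6134, 6.1269
Σ ln(RT) = 38.2203
Mean = 38.2203/6 = 6.37005

6.370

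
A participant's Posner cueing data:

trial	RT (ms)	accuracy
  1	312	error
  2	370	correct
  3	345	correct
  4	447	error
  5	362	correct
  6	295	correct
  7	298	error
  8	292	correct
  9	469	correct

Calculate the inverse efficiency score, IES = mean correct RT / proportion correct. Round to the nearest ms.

Correct trials (n=6): 370, 345, 362, 295, 292, 469
Mean correct RT = 2133/6 = 355.5000 ms
Proportion correct = 6/9
IES = 355.5000 / (6/9) = 533.250 ms

533 ms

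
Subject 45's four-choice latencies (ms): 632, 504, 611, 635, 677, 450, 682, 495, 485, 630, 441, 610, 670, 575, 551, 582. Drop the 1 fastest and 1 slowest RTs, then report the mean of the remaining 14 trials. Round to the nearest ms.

579 ms

Sorted: 441, 450, 485, 495, 504, 551, 575, 582, 610, 611, 630, 632, 635, 670, 677, 682
Drop lowest 1 (441) and highest 1 (682)
Remaining (n=14): Σ = 8107, mean = 8107/14 = 579.071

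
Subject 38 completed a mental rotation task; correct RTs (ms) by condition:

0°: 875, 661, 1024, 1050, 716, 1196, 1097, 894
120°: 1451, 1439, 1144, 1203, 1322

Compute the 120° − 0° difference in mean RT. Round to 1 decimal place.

M(0°) = 7513/8 = 939.125
M(120°) = 6559/5 = 1311.800
Difference = 1311.800 − 939.125 = 372.675 ms

372.7 ms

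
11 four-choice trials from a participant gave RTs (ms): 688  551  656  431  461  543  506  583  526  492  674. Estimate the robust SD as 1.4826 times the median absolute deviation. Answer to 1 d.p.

75.6 ms

Sorted: 431, 461, 492, 506, 526, 543, 551, 583, 656, 674, 688 → median = 543
|x − 543| sorted: 0, 8, 17, 37, 40, 51, 82, 112, 113, 131, 145 → MAD = 51
Robust SD ≈ 1.4826 × 51 = 75.613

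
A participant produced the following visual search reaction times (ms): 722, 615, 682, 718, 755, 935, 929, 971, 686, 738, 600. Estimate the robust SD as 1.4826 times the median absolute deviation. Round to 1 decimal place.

Sorted: 600, 615, 682, 686, 718, 722, 738, 755, 929, 935, 971 → median = 722
|x − 722| sorted: 0, 4, 16, 33, 36, 40, 107, 122, 207, 213, 249 → MAD = 40
Robust SD ≈ 1.4826 × 40 = 59.304

59.3 ms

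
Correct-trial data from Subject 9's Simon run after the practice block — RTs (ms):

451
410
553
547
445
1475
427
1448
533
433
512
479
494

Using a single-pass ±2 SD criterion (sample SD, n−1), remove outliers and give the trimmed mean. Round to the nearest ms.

480 ms

n = 13, ΣRT = 8207, M = 631.308
Σ(x−M)² = 1655258.77; s = √(1655258.77/12) = 371.400
Cutoffs: 631.308 ± 2·371.400 → [-111.5, 1374.1]
Outside: 1448, 1475 → excluded.
Retained (n=11): Σ = 5284, mean = 5284/11 = 480.364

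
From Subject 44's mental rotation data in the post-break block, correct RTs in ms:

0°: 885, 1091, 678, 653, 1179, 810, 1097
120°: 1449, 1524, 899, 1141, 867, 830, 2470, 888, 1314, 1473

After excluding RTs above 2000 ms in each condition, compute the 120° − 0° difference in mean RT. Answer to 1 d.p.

240.6 ms

120°: exclude 2470
M(0°) = 6393/7 = 913.286
M(120°) = 10385/9 = 1153.889
Difference = 1153.889 − 913.286 = 240.603 ms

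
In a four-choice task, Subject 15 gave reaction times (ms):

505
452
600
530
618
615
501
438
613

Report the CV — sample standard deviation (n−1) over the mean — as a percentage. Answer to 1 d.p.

13.3%

n = 9, Σ = 4872, M = 541.3333
Σ(x−M)² = 41616.000; s = √(41616.000/8) = 72.1249
CV = 72.1249 / 541.3333 = 0.13324 = 13.324%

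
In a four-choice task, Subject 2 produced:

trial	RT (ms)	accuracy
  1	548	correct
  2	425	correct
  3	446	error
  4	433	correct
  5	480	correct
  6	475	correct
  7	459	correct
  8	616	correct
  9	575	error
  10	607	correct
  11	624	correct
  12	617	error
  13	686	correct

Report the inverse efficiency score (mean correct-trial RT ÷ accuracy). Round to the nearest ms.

Correct trials (n=10): 548, 425, 433, 480, 475, 459, 616, 607, 624, 686
Mean correct RT = 5353/10 = 535.3000 ms
Proportion correct = 10/13
IES = 535.3000 / (10/13) = 695.890 ms

696 ms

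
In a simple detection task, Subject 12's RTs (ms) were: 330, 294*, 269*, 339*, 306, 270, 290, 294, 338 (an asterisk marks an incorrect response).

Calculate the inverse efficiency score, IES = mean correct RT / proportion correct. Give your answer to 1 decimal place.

457.0 ms

Correct trials (n=6): 330, 306, 270, 290, 294, 338
Mean correct RT = 1828/6 = 304.6667 ms
Proportion correct = 6/9
IES = 304.6667 / (6/9) = 457.000 ms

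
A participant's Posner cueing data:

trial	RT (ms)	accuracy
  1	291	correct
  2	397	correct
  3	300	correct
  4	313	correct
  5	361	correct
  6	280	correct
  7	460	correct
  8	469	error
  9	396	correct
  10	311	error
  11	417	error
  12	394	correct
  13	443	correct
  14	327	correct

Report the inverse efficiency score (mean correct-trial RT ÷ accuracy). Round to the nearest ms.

Correct trials (n=11): 291, 397, 300, 313, 361, 280, 460, 396, 394, 443, 327
Mean correct RT = 3962/11 = 360.1818 ms
Proportion correct = 11/14
IES = 360.1818 / (11/14) = 458.413 ms

458 ms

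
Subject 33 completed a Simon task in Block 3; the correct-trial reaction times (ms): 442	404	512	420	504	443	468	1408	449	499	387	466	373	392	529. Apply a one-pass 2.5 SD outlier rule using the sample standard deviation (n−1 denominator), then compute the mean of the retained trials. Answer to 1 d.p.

449.1 ms

n = 15, ΣRT = 7696, M = 513.067
Σ(x−M)² = 890476.93; s = √(890476.93/14) = 252.201
Cutoffs: 513.067 ± 2.5·252.201 → [-117.4, 1143.6]
Outside: 1408 → excluded.
Retained (n=14): Σ = 6288, mean = 6288/14 = 449.143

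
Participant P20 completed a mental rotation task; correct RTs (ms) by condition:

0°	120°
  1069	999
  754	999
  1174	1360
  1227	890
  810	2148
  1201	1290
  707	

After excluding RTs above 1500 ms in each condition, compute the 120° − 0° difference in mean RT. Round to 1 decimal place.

115.9 ms

120°: exclude 2148
M(0°) = 6942/7 = 991.714
M(120°) = 5538/5 = 1107.600
Difference = 1107.600 − 991.714 = 115.886 ms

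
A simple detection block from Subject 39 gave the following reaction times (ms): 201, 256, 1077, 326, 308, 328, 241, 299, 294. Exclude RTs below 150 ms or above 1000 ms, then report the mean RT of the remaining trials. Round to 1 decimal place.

281.6 ms

Excluded: 1077
Retained (n=8): Σ = 2253
Mean = 2253/8 = 281.6250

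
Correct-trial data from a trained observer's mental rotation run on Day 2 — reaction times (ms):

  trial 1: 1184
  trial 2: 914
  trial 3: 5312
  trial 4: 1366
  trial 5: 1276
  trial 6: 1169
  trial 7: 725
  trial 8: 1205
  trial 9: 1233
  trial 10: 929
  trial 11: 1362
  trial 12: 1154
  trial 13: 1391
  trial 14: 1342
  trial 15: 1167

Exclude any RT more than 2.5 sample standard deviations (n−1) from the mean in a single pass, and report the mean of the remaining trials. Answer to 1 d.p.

1172.6 ms

n = 15, ΣRT = 21729, M = 1448.600
Σ(x−M)² = 16484133.60; s = √(16484133.60/14) = 1085.098
Cutoffs: 1448.600 ± 2.5·1085.098 → [-1264.1, 4161.3]
Outside: 5312 → excluded.
Retained (n=14): Σ = 16417, mean = 16417/14 = 1172.643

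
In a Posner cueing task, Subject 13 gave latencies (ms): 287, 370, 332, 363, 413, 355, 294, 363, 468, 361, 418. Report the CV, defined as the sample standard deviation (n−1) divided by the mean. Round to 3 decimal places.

n = 11, Σ = 4024, M = 365.8182
Σ(x−M)² = 28077.636; s = √(28077.636/10) = 52.9883
CV = 52.9883 / 365.8182 = 0.14485

0.145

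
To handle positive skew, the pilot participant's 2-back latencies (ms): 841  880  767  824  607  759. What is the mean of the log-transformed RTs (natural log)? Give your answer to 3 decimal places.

6.652

ln(RT): 6.7346, 6.7799, 6.6425, 6.7142, 6.4085, 6.6320
Σ ln(RT) = 39.9117
Mean = 39.9117/6 = 6.65195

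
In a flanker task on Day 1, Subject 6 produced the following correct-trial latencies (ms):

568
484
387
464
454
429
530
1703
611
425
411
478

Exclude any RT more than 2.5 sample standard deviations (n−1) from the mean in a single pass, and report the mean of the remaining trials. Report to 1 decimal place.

n = 12, ΣRT = 6944, M = 578.667
Σ(x−M)² = 1426300.67; s = √(1426300.67/11) = 360.088
Cutoffs: 578.667 ± 2.5·360.088 → [-321.6, 1478.9]
Outside: 1703 → excluded.
Retained (n=11): Σ = 5241, mean = 5241/11 = 476.455

476.5 ms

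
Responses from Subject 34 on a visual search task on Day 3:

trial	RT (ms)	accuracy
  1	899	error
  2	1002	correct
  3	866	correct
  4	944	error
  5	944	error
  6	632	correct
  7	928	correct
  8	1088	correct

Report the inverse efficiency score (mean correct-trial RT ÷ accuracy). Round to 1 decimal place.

1445.1 ms

Correct trials (n=5): 1002, 866, 632, 928, 1088
Mean correct RT = 4516/5 = 903.2000 ms
Proportion correct = 5/8
IES = 903.2000 / (5/8) = 1445.120 ms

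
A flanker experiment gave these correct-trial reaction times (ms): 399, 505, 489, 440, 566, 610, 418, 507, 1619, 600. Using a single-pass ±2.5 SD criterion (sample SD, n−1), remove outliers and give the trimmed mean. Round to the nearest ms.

n = 10, ΣRT = 6153, M = 615.300
Σ(x−M)² = 1166396.10; s = √(1166396.10/9) = 359.999
Cutoffs: 615.300 ± 2.5·359.999 → [-284.7, 1515.3]
Outside: 1619 → excluded.
Retained (n=9): Σ = 4534, mean = 4534/9 = 503.778

504 ms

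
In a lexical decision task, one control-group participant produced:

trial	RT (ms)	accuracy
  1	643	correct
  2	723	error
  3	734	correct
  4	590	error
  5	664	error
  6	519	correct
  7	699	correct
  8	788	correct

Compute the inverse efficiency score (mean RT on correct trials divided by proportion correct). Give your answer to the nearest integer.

Correct trials (n=5): 643, 734, 519, 699, 788
Mean correct RT = 3383/5 = 676.6000 ms
Proportion correct = 5/8
IES = 676.6000 / (5/8) = 1082.560 ms

1083 ms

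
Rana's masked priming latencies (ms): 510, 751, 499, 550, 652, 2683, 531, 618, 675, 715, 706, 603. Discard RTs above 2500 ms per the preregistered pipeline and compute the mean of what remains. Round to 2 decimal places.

Excluded: 2683
Retained (n=11): Σ = 6810
Mean = 6810/11 = 619.0909

619.09 ms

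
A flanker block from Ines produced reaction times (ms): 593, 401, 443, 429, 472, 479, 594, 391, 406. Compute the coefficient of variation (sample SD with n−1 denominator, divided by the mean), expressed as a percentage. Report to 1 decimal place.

n = 9, Σ = 4208, M = 467.5556
Σ(x−M)² = 48044.222; s = √(48044.222/8) = 77.4953
CV = 77.4953 / 467.5556 = 0.16575 = 16.575%

16.6%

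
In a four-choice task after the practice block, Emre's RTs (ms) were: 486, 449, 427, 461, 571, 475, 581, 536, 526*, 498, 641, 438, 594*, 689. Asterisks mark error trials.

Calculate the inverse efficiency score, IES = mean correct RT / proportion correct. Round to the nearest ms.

Correct trials (n=12): 486, 449, 427, 461, 571, 475, 581, 536, 498, 641, 438, 689
Mean correct RT = 6252/12 = 521.0000 ms
Proportion correct = 12/14
IES = 521.0000 / (12/14) = 607.833 ms

608 ms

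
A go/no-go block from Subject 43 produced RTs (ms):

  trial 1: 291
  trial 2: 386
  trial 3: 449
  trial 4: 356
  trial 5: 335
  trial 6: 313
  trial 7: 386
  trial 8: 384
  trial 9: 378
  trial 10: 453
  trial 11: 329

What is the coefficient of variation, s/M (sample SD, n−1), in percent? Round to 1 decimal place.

13.9%

n = 11, Σ = 4060, M = 369.0909
Σ(x−M)² = 26484.909; s = √(26484.909/10) = 51.4635
CV = 51.4635 / 369.0909 = 0.13943 = 13.943%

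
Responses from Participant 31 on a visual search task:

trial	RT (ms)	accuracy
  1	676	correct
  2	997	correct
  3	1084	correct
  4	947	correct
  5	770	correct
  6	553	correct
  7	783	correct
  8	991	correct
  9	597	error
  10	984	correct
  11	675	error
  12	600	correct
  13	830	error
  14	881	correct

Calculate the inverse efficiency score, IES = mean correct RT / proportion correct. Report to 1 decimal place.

Correct trials (n=11): 676, 997, 1084, 947, 770, 553, 783, 991, 984, 600, 881
Mean correct RT = 9266/11 = 842.3636 ms
Proportion correct = 11/14
IES = 842.3636 / (11/14) = 1072.099 ms

1072.1 ms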